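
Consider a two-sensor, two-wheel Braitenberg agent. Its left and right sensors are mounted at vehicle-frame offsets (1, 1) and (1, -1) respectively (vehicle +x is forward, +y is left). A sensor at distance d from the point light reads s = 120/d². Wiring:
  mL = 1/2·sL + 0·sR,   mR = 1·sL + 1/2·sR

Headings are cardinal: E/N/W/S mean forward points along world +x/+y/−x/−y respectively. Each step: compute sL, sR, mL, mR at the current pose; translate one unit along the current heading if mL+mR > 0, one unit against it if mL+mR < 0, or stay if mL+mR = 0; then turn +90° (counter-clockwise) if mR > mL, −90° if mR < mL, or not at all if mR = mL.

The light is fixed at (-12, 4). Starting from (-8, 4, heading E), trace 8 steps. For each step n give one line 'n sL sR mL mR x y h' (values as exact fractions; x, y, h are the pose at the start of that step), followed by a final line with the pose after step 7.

0 60/13 60/13 30/13 90/13 -8 4 E
1 120/17 120/37 60/17 5460/629 -7 4 N
2 15/2 6 15/4 21/2 -7 5 W
3 24/5 40/3 12/5 172/15 -8 5 S
4 60/13 60/13 30/13 90/13 -8 4 E
5 120/17 120/37 60/17 5460/629 -7 4 N
6 15/2 6 15/4 21/2 -7 5 W
7 24/5 40/3 12/5 172/15 -8 5 S
final -8 4 E

n=0: pose=(-8,4,E); sL=60/13, sR=60/13; mL=30/13, mR=90/13; mL+mR=120/13 → advance +1; mR−mL=60/13 → turn +1·90°
n=1: pose=(-7,4,N); sL=120/17, sR=120/37; mL=60/17, mR=5460/629; mL+mR=7680/629 → advance +1; mR−mL=3240/629 → turn +1·90°
n=2: pose=(-7,5,W); sL=15/2, sR=6; mL=15/4, mR=21/2; mL+mR=57/4 → advance +1; mR−mL=27/4 → turn +1·90°
n=3: pose=(-8,5,S); sL=24/5, sR=40/3; mL=12/5, mR=172/15; mL+mR=208/15 → advance +1; mR−mL=136/15 → turn +1·90°
n=4: pose=(-8,4,E); sL=60/13, sR=60/13; mL=30/13, mR=90/13; mL+mR=120/13 → advance +1; mR−mL=60/13 → turn +1·90°
n=5: pose=(-7,4,N); sL=120/17, sR=120/37; mL=60/17, mR=5460/629; mL+mR=7680/629 → advance +1; mR−mL=3240/629 → turn +1·90°
n=6: pose=(-7,5,W); sL=15/2, sR=6; mL=15/4, mR=21/2; mL+mR=57/4 → advance +1; mR−mL=27/4 → turn +1·90°
n=7: pose=(-8,5,S); sL=24/5, sR=40/3; mL=12/5, mR=172/15; mL+mR=208/15 → advance +1; mR−mL=136/15 → turn +1·90°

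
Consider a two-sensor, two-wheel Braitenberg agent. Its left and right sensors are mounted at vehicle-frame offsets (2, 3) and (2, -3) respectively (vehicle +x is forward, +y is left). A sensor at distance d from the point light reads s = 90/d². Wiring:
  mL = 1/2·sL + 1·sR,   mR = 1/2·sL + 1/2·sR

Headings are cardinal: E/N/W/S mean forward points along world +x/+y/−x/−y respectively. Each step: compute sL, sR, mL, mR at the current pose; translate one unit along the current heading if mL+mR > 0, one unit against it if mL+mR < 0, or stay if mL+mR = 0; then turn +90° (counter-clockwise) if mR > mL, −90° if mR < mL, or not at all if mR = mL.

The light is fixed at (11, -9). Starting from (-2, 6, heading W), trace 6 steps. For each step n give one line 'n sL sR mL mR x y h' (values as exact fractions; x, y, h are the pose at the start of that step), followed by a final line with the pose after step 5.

0 10/41 10/61 715/2501 510/2501 -2 6 W
1 45/289 9/41 7047/23698 2223/11849 -3 6 N
2 18/101 90/313 11907/31613 7362/31613 -3 7 E
3 45/148 45/226 11745/33448 8415/33448 -2 7 S
4 10/41 10/61 715/2501 510/2501 -2 6 W
5 45/289 9/41 7047/23698 2223/11849 -3 6 N
final -3 7 E

n=0: pose=(-2,6,W); sL=10/41, sR=10/61; mL=715/2501, mR=510/2501; mL+mR=1225/2501 → advance +1; mR−mL=-5/61 → turn -1·90°
n=1: pose=(-3,6,N); sL=45/289, sR=9/41; mL=7047/23698, mR=2223/11849; mL+mR=11493/23698 → advance +1; mR−mL=-9/82 → turn -1·90°
n=2: pose=(-3,7,E); sL=18/101, sR=90/313; mL=11907/31613, mR=7362/31613; mL+mR=19269/31613 → advance +1; mR−mL=-45/313 → turn -1·90°
n=3: pose=(-2,7,S); sL=45/148, sR=45/226; mL=11745/33448, mR=8415/33448; mL+mR=2520/4181 → advance +1; mR−mL=-45/452 → turn -1·90°
n=4: pose=(-2,6,W); sL=10/41, sR=10/61; mL=715/2501, mR=510/2501; mL+mR=1225/2501 → advance +1; mR−mL=-5/61 → turn -1·90°
n=5: pose=(-3,6,N); sL=45/289, sR=9/41; mL=7047/23698, mR=2223/11849; mL+mR=11493/23698 → advance +1; mR−mL=-9/82 → turn -1·90°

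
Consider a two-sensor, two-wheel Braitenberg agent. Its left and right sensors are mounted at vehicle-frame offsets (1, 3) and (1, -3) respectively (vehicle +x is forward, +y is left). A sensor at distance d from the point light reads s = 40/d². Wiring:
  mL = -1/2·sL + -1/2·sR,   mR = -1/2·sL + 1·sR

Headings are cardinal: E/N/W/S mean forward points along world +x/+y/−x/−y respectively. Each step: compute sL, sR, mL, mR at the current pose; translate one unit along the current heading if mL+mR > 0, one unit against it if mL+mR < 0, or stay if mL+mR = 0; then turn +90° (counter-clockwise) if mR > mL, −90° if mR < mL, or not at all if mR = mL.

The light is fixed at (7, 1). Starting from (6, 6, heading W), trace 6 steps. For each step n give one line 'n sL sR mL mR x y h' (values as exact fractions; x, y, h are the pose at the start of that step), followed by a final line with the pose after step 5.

n=0: pose=(6,6,W); sL=5, sR=10/17; mL=-95/34, mR=-65/34; mL+mR=-80/17 → advance -1; mR−mL=15/17 → turn +1·90°
n=1: pose=(7,6,S); sL=8/5, sR=8/5; mL=-8/5, mR=4/5; mL+mR=-4/5 → advance -1; mR−mL=12/5 → turn +1·90°
n=2: pose=(7,7,E); sL=20/41, sR=4; mL=-92/41, mR=154/41; mL+mR=62/41 → advance +1; mR−mL=6 → turn +1·90°
n=3: pose=(8,7,N); sL=40/53, sR=8/13; mL=-472/689, mR=164/689; mL+mR=-308/689 → advance -1; mR−mL=12/13 → turn +1·90°
n=4: pose=(8,6,W); sL=10, sR=5/8; mL=-85/16, mR=-35/8; mL+mR=-155/16 → advance -1; mR−mL=15/16 → turn +1·90°
n=5: pose=(9,6,S); sL=40/41, sR=40/17; mL=-1160/697, mR=1300/697; mL+mR=140/697 → advance +1; mR−mL=60/17 → turn +1·90°

0 5 10/17 -95/34 -65/34 6 6 W
1 8/5 8/5 -8/5 4/5 7 6 S
2 20/41 4 -92/41 154/41 7 7 E
3 40/53 8/13 -472/689 164/689 8 7 N
4 10 5/8 -85/16 -35/8 8 6 W
5 40/41 40/17 -1160/697 1300/697 9 6 S
final 9 5 E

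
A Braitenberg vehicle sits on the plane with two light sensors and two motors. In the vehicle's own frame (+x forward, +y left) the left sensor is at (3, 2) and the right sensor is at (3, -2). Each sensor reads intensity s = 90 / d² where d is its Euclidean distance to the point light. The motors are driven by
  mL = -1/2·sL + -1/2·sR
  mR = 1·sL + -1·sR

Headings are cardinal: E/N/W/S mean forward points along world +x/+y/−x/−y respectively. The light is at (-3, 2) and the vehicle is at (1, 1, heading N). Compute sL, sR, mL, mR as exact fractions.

45/4 9/4 -27/4 9

left sensor world pos  = (-1, 4); dL² = 8
right sensor world pos = (3, 4); dR² = 40
sL = 90/8 = 45/4
sR = 90/40 = 9/4
mL = -1/2·sL + -1/2·sR = -27/4
mR = 1·sL + -1·sR = 9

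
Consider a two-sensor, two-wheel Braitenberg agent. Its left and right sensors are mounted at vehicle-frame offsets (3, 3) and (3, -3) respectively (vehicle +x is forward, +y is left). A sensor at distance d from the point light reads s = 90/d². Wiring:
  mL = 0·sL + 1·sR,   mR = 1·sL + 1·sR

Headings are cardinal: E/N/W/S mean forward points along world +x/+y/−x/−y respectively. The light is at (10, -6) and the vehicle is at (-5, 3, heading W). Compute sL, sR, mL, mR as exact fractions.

left sensor world pos  = (-8, 0); dL² = 360
right sensor world pos = (-8, 6); dR² = 468
sL = 90/360 = 1/4
sR = 90/468 = 5/26
mL = 0·sL + 1·sR = 5/26
mR = 1·sL + 1·sR = 23/52

1/4 5/26 5/26 23/52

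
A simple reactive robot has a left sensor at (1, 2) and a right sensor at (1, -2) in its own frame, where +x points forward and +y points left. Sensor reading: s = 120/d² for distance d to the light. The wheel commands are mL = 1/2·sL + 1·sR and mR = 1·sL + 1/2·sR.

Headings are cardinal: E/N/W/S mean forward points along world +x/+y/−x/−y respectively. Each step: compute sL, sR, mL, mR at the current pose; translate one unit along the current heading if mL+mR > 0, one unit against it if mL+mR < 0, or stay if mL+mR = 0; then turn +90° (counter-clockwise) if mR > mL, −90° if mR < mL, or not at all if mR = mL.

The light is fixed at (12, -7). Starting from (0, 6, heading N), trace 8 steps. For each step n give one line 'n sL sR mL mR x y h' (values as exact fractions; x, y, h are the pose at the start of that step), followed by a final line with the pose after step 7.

0 15/49 15/37 2025/3626 1845/3626 0 6 N
1 120/377 24/53 12228/19981 10884/19981 0 7 E
2 12/25 60/169 2514/4225 2778/4225 1 7 S
3 24/65 120/221 804/1105 708/1105 1 6 E
4 15/26 5/12 55/78 245/312 2 6 S
5 120/277 120/181 44100/50137 38340/50137 2 5 E
6 12/17 60/121 1746/2057 1962/2057 3 5 S
7 120/233 24/29 7332/6757 6276/6757 3 4 E
final 4 4 S

n=0: pose=(0,6,N); sL=15/49, sR=15/37; mL=2025/3626, mR=1845/3626; mL+mR=1935/1813 → advance +1; mR−mL=-90/1813 → turn -1·90°
n=1: pose=(0,7,E); sL=120/377, sR=24/53; mL=12228/19981, mR=10884/19981; mL+mR=23112/19981 → advance +1; mR−mL=-1344/19981 → turn -1·90°
n=2: pose=(1,7,S); sL=12/25, sR=60/169; mL=2514/4225, mR=2778/4225; mL+mR=5292/4225 → advance +1; mR−mL=264/4225 → turn +1·90°
n=3: pose=(1,6,E); sL=24/65, sR=120/221; mL=804/1105, mR=708/1105; mL+mR=1512/1105 → advance +1; mR−mL=-96/1105 → turn -1·90°
n=4: pose=(2,6,S); sL=15/26, sR=5/12; mL=55/78, mR=245/312; mL+mR=155/104 → advance +1; mR−mL=25/312 → turn +1·90°
n=5: pose=(2,5,E); sL=120/277, sR=120/181; mL=44100/50137, mR=38340/50137; mL+mR=82440/50137 → advance +1; mR−mL=-5760/50137 → turn -1·90°
n=6: pose=(3,5,S); sL=12/17, sR=60/121; mL=1746/2057, mR=1962/2057; mL+mR=3708/2057 → advance +1; mR−mL=216/2057 → turn +1·90°
n=7: pose=(3,4,E); sL=120/233, sR=24/29; mL=7332/6757, mR=6276/6757; mL+mR=13608/6757 → advance +1; mR−mL=-1056/6757 → turn -1·90°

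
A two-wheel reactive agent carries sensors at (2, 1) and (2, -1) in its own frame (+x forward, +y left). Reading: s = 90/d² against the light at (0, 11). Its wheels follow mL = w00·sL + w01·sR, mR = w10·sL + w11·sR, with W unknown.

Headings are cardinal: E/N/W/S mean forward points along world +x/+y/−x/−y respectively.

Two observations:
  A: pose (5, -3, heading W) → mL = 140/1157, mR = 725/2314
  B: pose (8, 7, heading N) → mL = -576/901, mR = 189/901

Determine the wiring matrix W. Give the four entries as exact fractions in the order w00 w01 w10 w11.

obs A: pose=(5,-3,W) → sL=5/13, sR=45/89, mL=140/1157, mR=725/2314
obs B: pose=(8,7,N) → sL=90/53, sR=18/17, mL=-576/901, mR=189/901
sensor matrix S = [[5/13, 45/89], [90/53, 18/17]]; det S = -470520/1042457
solve [mL_A; mL_B] = S·[w00; w01] and [mR_A; mR_B] = S·[w10; w11]:
  w00 = -1, w01 = 1, w10 = -1/2, w11 = 1

-1 1 -1/2 1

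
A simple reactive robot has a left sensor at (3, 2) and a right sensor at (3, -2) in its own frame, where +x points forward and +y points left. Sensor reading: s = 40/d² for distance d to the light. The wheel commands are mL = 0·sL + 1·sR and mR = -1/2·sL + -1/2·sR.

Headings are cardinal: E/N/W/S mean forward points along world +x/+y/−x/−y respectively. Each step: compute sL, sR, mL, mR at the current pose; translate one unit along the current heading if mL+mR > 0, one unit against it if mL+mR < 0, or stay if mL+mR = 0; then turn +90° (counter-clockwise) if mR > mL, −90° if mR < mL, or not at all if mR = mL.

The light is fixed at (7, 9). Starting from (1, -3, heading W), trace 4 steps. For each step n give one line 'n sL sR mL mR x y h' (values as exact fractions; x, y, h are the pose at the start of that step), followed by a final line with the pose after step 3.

0 40/277 40/181 40/181 -9160/50137 1 -3 W
1 20/81 20/53 20/53 -1340/4293 0 -3 N
2 40/97 8/37 8/37 -1128/3589 0 -2 E
3 5/29 5/37 5/37 -165/1073 -1 -2 S
final -1 -1 W

n=0: pose=(1,-3,W); sL=40/277, sR=40/181; mL=40/181, mR=-9160/50137; mL+mR=1920/50137 → advance +1; mR−mL=-20240/50137 → turn -1·90°
n=1: pose=(0,-3,N); sL=20/81, sR=20/53; mL=20/53, mR=-1340/4293; mL+mR=280/4293 → advance +1; mR−mL=-2960/4293 → turn -1·90°
n=2: pose=(0,-2,E); sL=40/97, sR=8/37; mL=8/37, mR=-1128/3589; mL+mR=-352/3589 → advance -1; mR−mL=-1904/3589 → turn -1·90°
n=3: pose=(-1,-2,S); sL=5/29, sR=5/37; mL=5/37, mR=-165/1073; mL+mR=-20/1073 → advance -1; mR−mL=-310/1073 → turn -1·90°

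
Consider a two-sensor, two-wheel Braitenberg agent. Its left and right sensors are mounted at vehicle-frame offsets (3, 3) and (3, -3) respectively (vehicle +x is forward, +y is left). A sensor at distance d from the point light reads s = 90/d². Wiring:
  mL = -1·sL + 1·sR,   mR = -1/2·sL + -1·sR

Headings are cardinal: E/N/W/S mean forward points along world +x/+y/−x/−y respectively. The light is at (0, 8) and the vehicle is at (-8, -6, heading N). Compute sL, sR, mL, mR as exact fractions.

45/121 45/73 2160/8833 -14175/17666

left sensor world pos  = (-11, -3); dL² = 242
right sensor world pos = (-5, -3); dR² = 146
sL = 90/242 = 45/121
sR = 90/146 = 45/73
mL = -1·sL + 1·sR = 2160/8833
mR = -1/2·sL + -1·sR = -14175/17666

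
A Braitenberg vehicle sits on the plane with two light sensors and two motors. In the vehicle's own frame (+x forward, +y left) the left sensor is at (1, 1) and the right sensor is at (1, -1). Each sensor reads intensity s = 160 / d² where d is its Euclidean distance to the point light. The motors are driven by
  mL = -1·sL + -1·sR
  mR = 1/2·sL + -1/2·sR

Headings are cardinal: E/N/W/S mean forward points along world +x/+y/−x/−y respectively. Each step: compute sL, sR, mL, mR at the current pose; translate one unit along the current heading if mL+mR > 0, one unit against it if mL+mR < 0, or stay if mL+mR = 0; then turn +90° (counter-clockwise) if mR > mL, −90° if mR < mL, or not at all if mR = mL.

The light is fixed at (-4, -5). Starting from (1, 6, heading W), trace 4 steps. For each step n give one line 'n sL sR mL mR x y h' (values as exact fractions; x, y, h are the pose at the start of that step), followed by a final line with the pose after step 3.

0 40/29 1 -69/29 11/58 1 6 W
1 160/149 32/25 -8768/3725 -384/3725 2 6 S
2 80/109 16/17 -3104/1853 -192/1853 2 7 E
3 32/37 32/41 -2496/1517 64/1517 1 7 N
final 1 6 W

n=0: pose=(1,6,W); sL=40/29, sR=1; mL=-69/29, mR=11/58; mL+mR=-127/58 → advance -1; mR−mL=149/58 → turn +1·90°
n=1: pose=(2,6,S); sL=160/149, sR=32/25; mL=-8768/3725, mR=-384/3725; mL+mR=-9152/3725 → advance -1; mR−mL=8384/3725 → turn +1·90°
n=2: pose=(2,7,E); sL=80/109, sR=16/17; mL=-3104/1853, mR=-192/1853; mL+mR=-3296/1853 → advance -1; mR−mL=2912/1853 → turn +1·90°
n=3: pose=(1,7,N); sL=32/37, sR=32/41; mL=-2496/1517, mR=64/1517; mL+mR=-2432/1517 → advance -1; mR−mL=2560/1517 → turn +1·90°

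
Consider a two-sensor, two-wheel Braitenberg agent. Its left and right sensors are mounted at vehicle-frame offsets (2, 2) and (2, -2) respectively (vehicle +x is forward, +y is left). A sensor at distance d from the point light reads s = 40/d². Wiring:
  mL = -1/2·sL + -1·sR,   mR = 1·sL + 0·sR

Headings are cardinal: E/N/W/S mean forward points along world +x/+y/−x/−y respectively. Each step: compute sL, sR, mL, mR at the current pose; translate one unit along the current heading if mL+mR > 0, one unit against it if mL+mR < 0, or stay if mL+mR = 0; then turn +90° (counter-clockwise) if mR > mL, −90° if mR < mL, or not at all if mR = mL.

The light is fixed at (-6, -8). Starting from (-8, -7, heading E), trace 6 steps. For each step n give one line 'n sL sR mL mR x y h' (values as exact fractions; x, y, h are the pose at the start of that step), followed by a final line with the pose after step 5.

n=0: pose=(-8,-7,E); sL=40/9, sR=40; mL=-380/9, mR=40/9; mL+mR=-340/9 → advance -1; mR−mL=140/3 → turn +1·90°
n=1: pose=(-9,-7,N); sL=20/17, sR=4; mL=-78/17, mR=20/17; mL+mR=-58/17 → advance -1; mR−mL=98/17 → turn +1·90°
n=2: pose=(-9,-8,W); sL=40/29, sR=40/29; mL=-60/29, mR=40/29; mL+mR=-20/29 → advance -1; mR−mL=100/29 → turn +1·90°
n=3: pose=(-8,-8,S); sL=10, sR=2; mL=-7, mR=10; mL+mR=3 → advance +1; mR−mL=17 → turn +1·90°
n=4: pose=(-8,-9,E); sL=40, sR=40/9; mL=-220/9, mR=40; mL+mR=140/9 → advance +1; mR−mL=580/9 → turn +1·90°
n=5: pose=(-7,-9,N); sL=4, sR=20; mL=-22, mR=4; mL+mR=-18 → advance -1; mR−mL=26 → turn +1·90°

0 40/9 40 -380/9 40/9 -8 -7 E
1 20/17 4 -78/17 20/17 -9 -7 N
2 40/29 40/29 -60/29 40/29 -9 -8 W
3 10 2 -7 10 -8 -8 S
4 40 40/9 -220/9 40 -8 -9 E
5 4 20 -22 4 -7 -9 N
final -7 -10 W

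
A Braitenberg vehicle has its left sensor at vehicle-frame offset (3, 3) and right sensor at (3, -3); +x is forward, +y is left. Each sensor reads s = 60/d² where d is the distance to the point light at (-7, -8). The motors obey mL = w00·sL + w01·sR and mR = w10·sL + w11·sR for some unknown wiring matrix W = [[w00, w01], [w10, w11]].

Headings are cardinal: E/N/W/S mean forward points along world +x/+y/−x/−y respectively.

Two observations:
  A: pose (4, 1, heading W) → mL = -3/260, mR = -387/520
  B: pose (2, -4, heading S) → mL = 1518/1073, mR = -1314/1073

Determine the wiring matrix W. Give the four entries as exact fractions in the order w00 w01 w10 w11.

-1/2 1 -1 -1/2

obs A: pose=(4,1,W) → sL=3/5, sR=15/52, mL=-3/260, mR=-387/520
obs B: pose=(2,-4,S) → sL=12/29, sR=60/37, mL=1518/1073, mR=-1314/1073
sensor matrix S = [[3/5, 15/52], [12/29, 60/37]]; det S = 11907/13949
solve [mL_A; mL_B] = S·[w00; w01] and [mR_A; mR_B] = S·[w10; w11]:
  w00 = -1/2, w01 = 1, w10 = -1, w11 = -1/2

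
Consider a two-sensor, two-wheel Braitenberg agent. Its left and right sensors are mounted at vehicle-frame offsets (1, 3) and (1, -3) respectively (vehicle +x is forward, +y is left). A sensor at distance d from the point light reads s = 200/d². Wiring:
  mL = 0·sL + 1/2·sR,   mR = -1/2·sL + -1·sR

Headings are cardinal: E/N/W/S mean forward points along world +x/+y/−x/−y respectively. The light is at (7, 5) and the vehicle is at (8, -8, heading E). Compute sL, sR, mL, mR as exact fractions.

left sensor world pos  = (9, -5); dL² = 104
right sensor world pos = (9, -11); dR² = 260
sL = 200/104 = 25/13
sR = 200/260 = 10/13
mL = 0·sL + 1/2·sR = 5/13
mR = -1/2·sL + -1·sR = -45/26

25/13 10/13 5/13 -45/26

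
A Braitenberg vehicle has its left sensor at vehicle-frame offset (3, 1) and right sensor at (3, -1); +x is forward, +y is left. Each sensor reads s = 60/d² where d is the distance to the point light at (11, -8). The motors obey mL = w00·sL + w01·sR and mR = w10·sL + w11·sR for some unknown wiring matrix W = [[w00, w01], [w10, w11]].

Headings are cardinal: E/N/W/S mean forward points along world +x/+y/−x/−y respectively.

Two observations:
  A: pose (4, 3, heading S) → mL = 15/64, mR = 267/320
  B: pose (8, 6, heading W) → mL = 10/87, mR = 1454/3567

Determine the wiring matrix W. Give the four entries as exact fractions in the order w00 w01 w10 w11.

obs A: pose=(4,3,S) → sL=3/5, sR=15/32, mL=15/64, mR=267/320
obs B: pose=(8,6,W) → sL=12/41, sR=20/87, mL=10/87, mR=1454/3567
sensor matrix S = [[3/5, 15/32], [12/41, 20/87]]; det S = 7/9512
solve [mL_A; mL_B] = S·[w00; w01] and [mR_A; mR_B] = S·[w10; w11]:
  w00 = 0, w01 = 1/2, w10 = 1, w11 = 1/2

0 1/2 1 1/2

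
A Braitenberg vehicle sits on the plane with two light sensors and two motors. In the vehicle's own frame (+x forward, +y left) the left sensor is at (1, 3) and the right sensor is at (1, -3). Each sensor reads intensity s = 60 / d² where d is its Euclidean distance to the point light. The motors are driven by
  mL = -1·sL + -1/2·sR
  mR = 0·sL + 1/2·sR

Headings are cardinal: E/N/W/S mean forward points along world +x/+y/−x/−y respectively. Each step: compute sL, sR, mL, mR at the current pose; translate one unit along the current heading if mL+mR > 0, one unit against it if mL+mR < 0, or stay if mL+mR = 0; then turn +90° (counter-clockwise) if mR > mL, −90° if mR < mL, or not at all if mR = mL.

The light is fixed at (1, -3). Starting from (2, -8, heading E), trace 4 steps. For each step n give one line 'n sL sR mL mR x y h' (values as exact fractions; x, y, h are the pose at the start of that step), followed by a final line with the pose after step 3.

0 15/2 15/17 -135/17 15/34 2 -8 E
1 12/5 12/5 -18/5 6/5 1 -8 N
2 30/41 6 -153/41 3 1 -9 W
3 12/13 60/53 -1026/689 30/53 2 -9 S
final 2 -8 E

n=0: pose=(2,-8,E); sL=15/2, sR=15/17; mL=-135/17, mR=15/34; mL+mR=-15/2 → advance -1; mR−mL=285/34 → turn +1·90°
n=1: pose=(1,-8,N); sL=12/5, sR=12/5; mL=-18/5, mR=6/5; mL+mR=-12/5 → advance -1; mR−mL=24/5 → turn +1·90°
n=2: pose=(1,-9,W); sL=30/41, sR=6; mL=-153/41, mR=3; mL+mR=-30/41 → advance -1; mR−mL=276/41 → turn +1·90°
n=3: pose=(2,-9,S); sL=12/13, sR=60/53; mL=-1026/689, mR=30/53; mL+mR=-12/13 → advance -1; mR−mL=1416/689 → turn +1·90°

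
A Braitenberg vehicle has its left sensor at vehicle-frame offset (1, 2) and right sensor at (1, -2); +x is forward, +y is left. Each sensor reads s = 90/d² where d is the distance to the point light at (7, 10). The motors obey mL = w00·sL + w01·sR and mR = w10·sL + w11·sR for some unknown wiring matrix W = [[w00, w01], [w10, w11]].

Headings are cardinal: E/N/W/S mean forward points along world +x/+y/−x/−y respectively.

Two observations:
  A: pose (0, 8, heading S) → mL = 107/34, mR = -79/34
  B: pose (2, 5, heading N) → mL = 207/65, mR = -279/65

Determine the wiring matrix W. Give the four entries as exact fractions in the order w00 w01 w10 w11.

1 1/2 -1/2 -1

obs A: pose=(0,8,S) → sL=45/17, sR=1, mL=107/34, mR=-79/34
obs B: pose=(2,5,N) → sL=18/13, sR=18/5, mL=207/65, mR=-279/65
sensor matrix S = [[45/17, 1], [18/13, 18/5]]; det S = 1800/221
solve [mL_A; mL_B] = S·[w00; w01] and [mR_A; mR_B] = S·[w10; w11]:
  w00 = 1, w01 = 1/2, w10 = -1/2, w11 = -1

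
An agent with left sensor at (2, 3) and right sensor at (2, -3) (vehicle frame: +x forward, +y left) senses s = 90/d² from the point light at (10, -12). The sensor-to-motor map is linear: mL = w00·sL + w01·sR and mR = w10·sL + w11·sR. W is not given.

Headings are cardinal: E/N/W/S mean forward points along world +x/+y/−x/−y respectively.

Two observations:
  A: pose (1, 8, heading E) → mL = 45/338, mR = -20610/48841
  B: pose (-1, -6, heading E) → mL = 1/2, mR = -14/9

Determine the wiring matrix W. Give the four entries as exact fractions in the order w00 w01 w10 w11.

obs A: pose=(1,8,E) → sL=45/289, sR=45/169, mL=45/338, mR=-20610/48841
obs B: pose=(-1,-6,E) → sL=5/9, sR=1, mL=1/2, mR=-14/9
sensor matrix S = [[45/289, 45/169], [5/9, 1]]; det S = 380/48841
solve [mL_A; mL_B] = S·[w00; w01] and [mR_A; mR_B] = S·[w10; w11]:
  w00 = 0, w01 = 1/2, w10 = -1, w11 = -1

0 1/2 -1 -1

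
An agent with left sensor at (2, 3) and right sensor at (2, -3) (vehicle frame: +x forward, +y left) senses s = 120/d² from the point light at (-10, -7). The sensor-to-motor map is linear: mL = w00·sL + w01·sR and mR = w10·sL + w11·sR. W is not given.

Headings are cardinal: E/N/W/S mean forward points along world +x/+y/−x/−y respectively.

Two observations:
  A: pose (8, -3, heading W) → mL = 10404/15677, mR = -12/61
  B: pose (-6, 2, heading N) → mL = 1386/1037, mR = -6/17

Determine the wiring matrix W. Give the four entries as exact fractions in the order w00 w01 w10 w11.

1 1/2 0 -1/2

obs A: pose=(8,-3,W) → sL=120/257, sR=24/61, mL=10404/15677, mR=-12/61
obs B: pose=(-6,2,N) → sL=60/61, sR=12/17, mL=1386/1037, mR=-6/17
sensor matrix S = [[120/257, 24/61], [60/61, 12/17]]; det S = -933120/16257049
solve [mL_A; mL_B] = S·[w00; w01] and [mR_A; mR_B] = S·[w10; w11]:
  w00 = 1, w01 = 1/2, w10 = 0, w11 = -1/2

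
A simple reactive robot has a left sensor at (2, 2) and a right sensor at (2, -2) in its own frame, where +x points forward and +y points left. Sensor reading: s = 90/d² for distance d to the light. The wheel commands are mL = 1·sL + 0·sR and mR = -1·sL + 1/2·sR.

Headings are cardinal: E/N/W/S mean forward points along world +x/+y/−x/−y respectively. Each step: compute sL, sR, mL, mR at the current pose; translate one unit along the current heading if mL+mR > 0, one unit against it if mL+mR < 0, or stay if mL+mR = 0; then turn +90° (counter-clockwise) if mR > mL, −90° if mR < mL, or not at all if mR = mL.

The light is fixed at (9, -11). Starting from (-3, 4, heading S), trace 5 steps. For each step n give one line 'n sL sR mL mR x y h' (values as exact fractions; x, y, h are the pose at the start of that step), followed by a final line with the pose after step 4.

n=0: pose=(-3,4,S); sL=90/269, sR=18/73; mL=90/269, mR=-4149/19637; mL+mR=9/73 → advance +1; mR−mL=-10719/19637 → turn -1·90°
n=1: pose=(-3,3,W); sL=9/34, sR=45/226; mL=9/34, mR=-1269/7684; mL+mR=45/452 → advance +1; mR−mL=-3303/7684 → turn -1·90°
n=2: pose=(-4,3,N); sL=90/481, sR=90/377; mL=90/481, mR=-945/13949; mL+mR=45/377 → advance +1; mR−mL=-3555/13949 → turn -1·90°
n=3: pose=(-4,4,E); sL=9/41, sR=9/29; mL=9/41, mR=-153/2378; mL+mR=9/58 → advance +1; mR−mL=-675/2378 → turn -1·90°
n=4: pose=(-3,4,S); sL=90/269, sR=18/73; mL=90/269, mR=-4149/19637; mL+mR=9/73 → advance +1; mR−mL=-10719/19637 → turn -1·90°

0 90/269 18/73 90/269 -4149/19637 -3 4 S
1 9/34 45/226 9/34 -1269/7684 -3 3 W
2 90/481 90/377 90/481 -945/13949 -4 3 N
3 9/41 9/29 9/41 -153/2378 -4 4 E
4 90/269 18/73 90/269 -4149/19637 -3 4 S
final -3 3 W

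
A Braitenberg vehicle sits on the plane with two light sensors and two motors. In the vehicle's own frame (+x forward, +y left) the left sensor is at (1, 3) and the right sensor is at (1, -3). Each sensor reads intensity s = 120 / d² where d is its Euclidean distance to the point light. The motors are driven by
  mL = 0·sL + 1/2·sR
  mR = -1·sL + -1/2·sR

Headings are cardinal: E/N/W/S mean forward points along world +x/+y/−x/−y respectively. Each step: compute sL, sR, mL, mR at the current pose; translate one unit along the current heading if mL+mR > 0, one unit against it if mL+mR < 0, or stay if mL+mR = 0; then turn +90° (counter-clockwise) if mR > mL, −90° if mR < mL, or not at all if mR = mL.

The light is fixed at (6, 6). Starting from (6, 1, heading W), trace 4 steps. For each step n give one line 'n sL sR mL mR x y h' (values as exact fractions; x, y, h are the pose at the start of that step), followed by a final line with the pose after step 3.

n=0: pose=(6,1,W); sL=24/13, sR=24; mL=12, mR=-180/13; mL+mR=-24/13 → advance -1; mR−mL=-336/13 → turn -1·90°
n=1: pose=(7,1,N); sL=6, sR=15/4; mL=15/8, mR=-63/8; mL+mR=-6 → advance -1; mR−mL=-39/4 → turn -1·90°
n=2: pose=(7,0,E); sL=120/13, sR=24/17; mL=12/17, mR=-2196/221; mL+mR=-120/13 → advance -1; mR−mL=-2352/221 → turn -1·90°
n=3: pose=(6,0,S); sL=60/29, sR=60/29; mL=30/29, mR=-90/29; mL+mR=-60/29 → advance -1; mR−mL=-120/29 → turn -1·90°

0 24/13 24 12 -180/13 6 1 W
1 6 15/4 15/8 -63/8 7 1 N
2 120/13 24/17 12/17 -2196/221 7 0 E
3 60/29 60/29 30/29 -90/29 6 0 S
final 6 1 W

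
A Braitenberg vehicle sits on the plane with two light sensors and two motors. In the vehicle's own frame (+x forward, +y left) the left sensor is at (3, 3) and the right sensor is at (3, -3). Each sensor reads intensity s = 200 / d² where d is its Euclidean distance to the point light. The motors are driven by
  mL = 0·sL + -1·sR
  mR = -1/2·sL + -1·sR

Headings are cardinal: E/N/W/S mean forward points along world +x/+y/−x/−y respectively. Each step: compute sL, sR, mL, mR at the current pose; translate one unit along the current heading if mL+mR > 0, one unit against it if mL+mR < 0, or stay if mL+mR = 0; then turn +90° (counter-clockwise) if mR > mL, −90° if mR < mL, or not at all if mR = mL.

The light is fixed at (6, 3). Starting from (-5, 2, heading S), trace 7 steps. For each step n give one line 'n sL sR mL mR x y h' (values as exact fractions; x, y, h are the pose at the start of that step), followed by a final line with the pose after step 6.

0 5/2 50/53 -50/53 -465/212 -5 2 S
1 40/41 40/41 -40/41 -60/41 -5 3 W
2 100/89 100/29 -100/29 -10350/2581 -4 3 N
3 200/53 40/13 -40/13 -3420/689 -4 2 E
4 5/2 50/53 -50/53 -465/212 -5 2 S
5 40/41 40/41 -40/41 -60/41 -5 3 W
6 100/89 100/29 -100/29 -10350/2581 -4 3 N
final -4 2 E

n=0: pose=(-5,2,S); sL=5/2, sR=50/53; mL=-50/53, mR=-465/212; mL+mR=-665/212 → advance -1; mR−mL=-5/4 → turn -1·90°
n=1: pose=(-5,3,W); sL=40/41, sR=40/41; mL=-40/41, mR=-60/41; mL+mR=-100/41 → advance -1; mR−mL=-20/41 → turn -1·90°
n=2: pose=(-4,3,N); sL=100/89, sR=100/29; mL=-100/29, mR=-10350/2581; mL+mR=-19250/2581 → advance -1; mR−mL=-50/89 → turn -1·90°
n=3: pose=(-4,2,E); sL=200/53, sR=40/13; mL=-40/13, mR=-3420/689; mL+mR=-5540/689 → advance -1; mR−mL=-100/53 → turn -1·90°
n=4: pose=(-5,2,S); sL=5/2, sR=50/53; mL=-50/53, mR=-465/212; mL+mR=-665/212 → advance -1; mR−mL=-5/4 → turn -1·90°
n=5: pose=(-5,3,W); sL=40/41, sR=40/41; mL=-40/41, mR=-60/41; mL+mR=-100/41 → advance -1; mR−mL=-20/41 → turn -1·90°
n=6: pose=(-4,3,N); sL=100/89, sR=100/29; mL=-100/29, mR=-10350/2581; mL+mR=-19250/2581 → advance -1; mR−mL=-50/89 → turn -1·90°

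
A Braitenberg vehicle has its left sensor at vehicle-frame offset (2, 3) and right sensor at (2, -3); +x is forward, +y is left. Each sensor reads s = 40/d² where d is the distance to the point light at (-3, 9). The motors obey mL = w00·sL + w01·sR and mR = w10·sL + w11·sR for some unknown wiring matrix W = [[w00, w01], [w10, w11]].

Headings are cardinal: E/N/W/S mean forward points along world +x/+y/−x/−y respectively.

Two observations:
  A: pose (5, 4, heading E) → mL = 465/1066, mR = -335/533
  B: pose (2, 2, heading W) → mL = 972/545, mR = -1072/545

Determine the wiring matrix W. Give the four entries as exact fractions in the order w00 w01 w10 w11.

1/2 1 -1 -1

obs A: pose=(5,4,E) → sL=5/13, sR=10/41, mL=465/1066, mR=-335/533
obs B: pose=(2,2,W) → sL=40/109, sR=8/5, mL=972/545, mR=-1072/545
sensor matrix S = [[5/13, 10/41], [40/109, 8/5]]; det S = 30552/58097
solve [mL_A; mL_B] = S·[w00; w01] and [mR_A; mR_B] = S·[w10; w11]:
  w00 = 1/2, w01 = 1, w10 = -1, w11 = -1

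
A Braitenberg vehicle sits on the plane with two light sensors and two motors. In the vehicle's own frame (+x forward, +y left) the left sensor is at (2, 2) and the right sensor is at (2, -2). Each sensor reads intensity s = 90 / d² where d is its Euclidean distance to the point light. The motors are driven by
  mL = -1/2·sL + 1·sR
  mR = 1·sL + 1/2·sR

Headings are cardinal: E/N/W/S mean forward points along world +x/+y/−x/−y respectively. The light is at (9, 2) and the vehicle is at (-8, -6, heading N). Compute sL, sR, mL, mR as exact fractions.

90/397 10/29 2665/11513 4595/11513

left sensor world pos  = (-10, -4); dL² = 397
right sensor world pos = (-6, -4); dR² = 261
sL = 90/397 = 90/397
sR = 90/261 = 10/29
mL = -1/2·sL + 1·sR = 2665/11513
mR = 1·sL + 1/2·sR = 4595/11513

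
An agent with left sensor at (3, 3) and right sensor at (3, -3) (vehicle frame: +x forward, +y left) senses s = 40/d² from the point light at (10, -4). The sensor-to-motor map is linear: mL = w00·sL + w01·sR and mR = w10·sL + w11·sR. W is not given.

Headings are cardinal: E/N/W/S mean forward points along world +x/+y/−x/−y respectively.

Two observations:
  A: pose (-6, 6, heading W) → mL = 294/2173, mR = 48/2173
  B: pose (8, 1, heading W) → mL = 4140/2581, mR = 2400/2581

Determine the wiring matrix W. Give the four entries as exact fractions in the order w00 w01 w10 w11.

1 1/2 1 -1

obs A: pose=(-6,6,W) → sL=4/41, sR=4/53, mL=294/2173, mR=48/2173
obs B: pose=(8,1,W) → sL=40/29, sR=40/89, mL=4140/2581, mR=2400/2581
sensor matrix S = [[4/41, 4/53], [40/29, 40/89]]; det S = -337920/5608513
solve [mL_A; mL_B] = S·[w00; w01] and [mR_A; mR_B] = S·[w10; w11]:
  w00 = 1, w01 = 1/2, w10 = 1, w11 = -1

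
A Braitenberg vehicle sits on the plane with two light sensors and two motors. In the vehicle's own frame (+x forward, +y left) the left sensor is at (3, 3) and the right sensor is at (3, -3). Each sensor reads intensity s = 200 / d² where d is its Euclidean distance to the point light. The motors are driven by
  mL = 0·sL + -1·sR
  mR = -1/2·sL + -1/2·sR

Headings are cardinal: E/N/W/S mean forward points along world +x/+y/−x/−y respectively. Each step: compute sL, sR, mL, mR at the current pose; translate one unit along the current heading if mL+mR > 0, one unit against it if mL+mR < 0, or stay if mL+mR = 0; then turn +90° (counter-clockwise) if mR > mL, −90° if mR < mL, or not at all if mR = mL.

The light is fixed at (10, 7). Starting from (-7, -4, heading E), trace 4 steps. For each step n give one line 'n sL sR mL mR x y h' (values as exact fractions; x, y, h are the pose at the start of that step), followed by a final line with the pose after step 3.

n=0: pose=(-7,-4,E); sL=10/13, sR=25/49; mL=-25/49, mR=-815/1274; mL+mR=-1465/1274 → advance -1; mR−mL=-165/1274 → turn -1·90°
n=1: pose=(-8,-4,S); sL=200/421, sR=200/637; mL=-200/637, mR=-105800/268177; mL+mR=-190000/268177 → advance -1; mR−mL=-21600/268177 → turn -1·90°
n=2: pose=(-8,-3,W); sL=20/61, sR=20/49; mL=-20/49, mR=-1100/2989; mL+mR=-2320/2989 → advance -1; mR−mL=120/2989 → turn +1·90°
n=3: pose=(-7,-3,S); sL=40/73, sR=200/569; mL=-200/569, mR=-18680/41537; mL+mR=-33280/41537 → advance -1; mR−mL=-4080/41537 → turn -1·90°

0 10/13 25/49 -25/49 -815/1274 -7 -4 E
1 200/421 200/637 -200/637 -105800/268177 -8 -4 S
2 20/61 20/49 -20/49 -1100/2989 -8 -3 W
3 40/73 200/569 -200/569 -18680/41537 -7 -3 S
final -7 -2 W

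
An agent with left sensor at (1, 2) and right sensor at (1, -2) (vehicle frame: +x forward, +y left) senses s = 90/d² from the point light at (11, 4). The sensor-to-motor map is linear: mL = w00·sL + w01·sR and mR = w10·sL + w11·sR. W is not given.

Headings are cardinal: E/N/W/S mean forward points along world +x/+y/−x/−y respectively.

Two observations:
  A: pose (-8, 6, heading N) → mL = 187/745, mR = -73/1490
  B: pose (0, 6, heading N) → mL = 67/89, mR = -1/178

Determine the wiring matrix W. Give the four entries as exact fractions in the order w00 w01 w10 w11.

1/2 1/2 -1 1/2

obs A: pose=(-8,6,N) → sL=1/5, sR=45/149, mL=187/745, mR=-73/1490
obs B: pose=(0,6,N) → sL=45/89, sR=1, mL=67/89, mR=-1/178
sensor matrix S = [[1/5, 45/149], [45/89, 1]]; det S = 3136/66305
solve [mL_A; mL_B] = S·[w00; w01] and [mR_A; mR_B] = S·[w10; w11]:
  w00 = 1/2, w01 = 1/2, w10 = -1, w11 = 1/2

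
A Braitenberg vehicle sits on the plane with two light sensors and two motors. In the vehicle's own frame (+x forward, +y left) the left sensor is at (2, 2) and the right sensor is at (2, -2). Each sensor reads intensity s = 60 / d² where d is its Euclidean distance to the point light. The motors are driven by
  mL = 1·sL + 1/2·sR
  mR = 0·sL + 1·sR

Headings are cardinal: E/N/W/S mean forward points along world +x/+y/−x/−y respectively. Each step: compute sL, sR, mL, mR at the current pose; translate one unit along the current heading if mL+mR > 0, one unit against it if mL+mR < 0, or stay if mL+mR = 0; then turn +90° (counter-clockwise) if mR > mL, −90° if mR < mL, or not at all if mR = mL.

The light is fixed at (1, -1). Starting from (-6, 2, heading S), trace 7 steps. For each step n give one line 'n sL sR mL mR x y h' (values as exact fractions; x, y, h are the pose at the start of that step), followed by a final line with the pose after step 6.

n=0: pose=(-6,2,S); sL=30/13, sR=30/41; mL=1425/533, mR=30/41; mL+mR=1815/533 → advance +1; mR−mL=-1035/533 → turn -1·90°
n=1: pose=(-6,1,W); sL=20/27, sR=60/97; mL=2750/2619, mR=60/97; mL+mR=4370/2619 → advance +1; mR−mL=-1130/2619 → turn -1·90°
n=2: pose=(-7,1,N); sL=15/29, sR=15/13; mL=825/754, mR=15/13; mL+mR=1695/754 → advance +1; mR−mL=45/754 → turn +1·90°
n=3: pose=(-7,2,W); sL=60/101, sR=12/25; mL=2106/2525, mR=12/25; mL+mR=3318/2525 → advance +1; mR−mL=-894/2525 → turn -1·90°
n=4: pose=(-8,2,N); sL=30/73, sR=30/37; mL=2205/2701, mR=30/37; mL+mR=4395/2701 → advance +1; mR−mL=-15/2701 → turn -1·90°
n=5: pose=(-8,3,E); sL=12/17, sR=60/53; mL=1146/901, mR=60/53; mL+mR=2166/901 → advance +1; mR−mL=-126/901 → turn -1·90°
n=6: pose=(-7,3,S); sL=3/2, sR=15/26; mL=93/52, mR=15/26; mL+mR=123/52 → advance +1; mR−mL=-63/52 → turn -1·90°

0 30/13 30/41 1425/533 30/41 -6 2 S
1 20/27 60/97 2750/2619 60/97 -6 1 W
2 15/29 15/13 825/754 15/13 -7 1 N
3 60/101 12/25 2106/2525 12/25 -7 2 W
4 30/73 30/37 2205/2701 30/37 -8 2 N
5 12/17 60/53 1146/901 60/53 -8 3 E
6 3/2 15/26 93/52 15/26 -7 3 S
final -7 2 W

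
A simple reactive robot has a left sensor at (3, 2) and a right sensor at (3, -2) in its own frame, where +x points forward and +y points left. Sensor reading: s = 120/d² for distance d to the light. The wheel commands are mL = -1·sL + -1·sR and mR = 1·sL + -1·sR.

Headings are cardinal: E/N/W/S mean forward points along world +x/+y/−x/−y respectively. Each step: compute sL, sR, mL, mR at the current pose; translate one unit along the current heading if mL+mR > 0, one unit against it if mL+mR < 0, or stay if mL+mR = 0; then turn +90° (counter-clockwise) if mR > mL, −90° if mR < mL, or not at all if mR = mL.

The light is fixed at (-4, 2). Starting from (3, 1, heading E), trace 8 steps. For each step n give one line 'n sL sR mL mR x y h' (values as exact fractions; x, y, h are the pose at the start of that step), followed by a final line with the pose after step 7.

0 120/101 120/109 -25200/11009 960/11009 3 1 E
1 6 30/17 -132/17 72/17 2 1 N
2 24/5 40/3 -272/15 -128/15 2 0 W
3 60/53 12/5 -936/265 -336/265 3 0 S
4 120/101 120/109 -25200/11009 960/11009 3 1 E
5 6 30/17 -132/17 72/17 2 1 N
6 24/5 40/3 -272/15 -128/15 2 0 W
7 60/53 12/5 -936/265 -336/265 3 0 S
final 3 1 E

n=0: pose=(3,1,E); sL=120/101, sR=120/109; mL=-25200/11009, mR=960/11009; mL+mR=-240/109 → advance -1; mR−mL=240/101 → turn +1·90°
n=1: pose=(2,1,N); sL=6, sR=30/17; mL=-132/17, mR=72/17; mL+mR=-60/17 → advance -1; mR−mL=12 → turn +1·90°
n=2: pose=(2,0,W); sL=24/5, sR=40/3; mL=-272/15, mR=-128/15; mL+mR=-80/3 → advance -1; mR−mL=48/5 → turn +1·90°
n=3: pose=(3,0,S); sL=60/53, sR=12/5; mL=-936/265, mR=-336/265; mL+mR=-24/5 → advance -1; mR−mL=120/53 → turn +1·90°
n=4: pose=(3,1,E); sL=120/101, sR=120/109; mL=-25200/11009, mR=960/11009; mL+mR=-240/109 → advance -1; mR−mL=240/101 → turn +1·90°
n=5: pose=(2,1,N); sL=6, sR=30/17; mL=-132/17, mR=72/17; mL+mR=-60/17 → advance -1; mR−mL=12 → turn +1·90°
n=6: pose=(2,0,W); sL=24/5, sR=40/3; mL=-272/15, mR=-128/15; mL+mR=-80/3 → advance -1; mR−mL=48/5 → turn +1·90°
n=7: pose=(3,0,S); sL=60/53, sR=12/5; mL=-936/265, mR=-336/265; mL+mR=-24/5 → advance -1; mR−mL=120/53 → turn +1·90°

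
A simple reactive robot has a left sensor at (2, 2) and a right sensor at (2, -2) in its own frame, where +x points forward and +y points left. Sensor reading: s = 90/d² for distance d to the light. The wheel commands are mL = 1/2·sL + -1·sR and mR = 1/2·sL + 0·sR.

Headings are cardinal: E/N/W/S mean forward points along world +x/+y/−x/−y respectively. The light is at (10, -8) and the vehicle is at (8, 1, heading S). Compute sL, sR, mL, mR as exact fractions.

left sensor world pos  = (10, -1); dL² = 49
right sensor world pos = (6, -1); dR² = 65
sL = 90/49 = 90/49
sR = 90/65 = 18/13
mL = 1/2·sL + -1·sR = -297/637
mR = 1/2·sL + 0·sR = 45/49

90/49 18/13 -297/637 45/49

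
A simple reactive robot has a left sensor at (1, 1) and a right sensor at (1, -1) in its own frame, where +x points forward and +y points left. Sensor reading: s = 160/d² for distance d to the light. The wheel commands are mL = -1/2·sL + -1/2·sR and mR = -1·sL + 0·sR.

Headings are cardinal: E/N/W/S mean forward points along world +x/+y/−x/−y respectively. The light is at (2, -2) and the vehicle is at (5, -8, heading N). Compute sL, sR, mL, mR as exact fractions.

left sensor world pos  = (4, -7); dL² = 29
right sensor world pos = (6, -7); dR² = 41
sL = 160/29 = 160/29
sR = 160/41 = 160/41
mL = -1/2·sL + -1/2·sR = -5600/1189
mR = -1·sL + 0·sR = -160/29

160/29 160/41 -5600/1189 -160/29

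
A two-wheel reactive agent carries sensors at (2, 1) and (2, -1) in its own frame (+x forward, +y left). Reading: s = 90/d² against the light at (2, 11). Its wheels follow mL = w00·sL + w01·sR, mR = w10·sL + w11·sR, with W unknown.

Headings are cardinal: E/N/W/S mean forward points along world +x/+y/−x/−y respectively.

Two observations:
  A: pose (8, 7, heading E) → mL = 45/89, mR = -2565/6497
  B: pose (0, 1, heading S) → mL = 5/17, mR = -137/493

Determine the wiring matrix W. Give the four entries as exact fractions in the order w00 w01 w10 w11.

obs A: pose=(8,7,E) → sL=90/73, sR=90/89, mL=45/89, mR=-2565/6497
obs B: pose=(0,1,S) → sL=18/29, sR=10/17, mL=5/17, mR=-137/493
sensor matrix S = [[90/73, 90/89], [18/29, 10/17]]; det S = 312480/3203021
solve [mL_A; mL_B] = S·[w00; w01] and [mR_A; mR_B] = S·[w10; w11]:
  w00 = 0, w01 = 1/2, w10 = 1/2, w11 = -1

0 1/2 1/2 -1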